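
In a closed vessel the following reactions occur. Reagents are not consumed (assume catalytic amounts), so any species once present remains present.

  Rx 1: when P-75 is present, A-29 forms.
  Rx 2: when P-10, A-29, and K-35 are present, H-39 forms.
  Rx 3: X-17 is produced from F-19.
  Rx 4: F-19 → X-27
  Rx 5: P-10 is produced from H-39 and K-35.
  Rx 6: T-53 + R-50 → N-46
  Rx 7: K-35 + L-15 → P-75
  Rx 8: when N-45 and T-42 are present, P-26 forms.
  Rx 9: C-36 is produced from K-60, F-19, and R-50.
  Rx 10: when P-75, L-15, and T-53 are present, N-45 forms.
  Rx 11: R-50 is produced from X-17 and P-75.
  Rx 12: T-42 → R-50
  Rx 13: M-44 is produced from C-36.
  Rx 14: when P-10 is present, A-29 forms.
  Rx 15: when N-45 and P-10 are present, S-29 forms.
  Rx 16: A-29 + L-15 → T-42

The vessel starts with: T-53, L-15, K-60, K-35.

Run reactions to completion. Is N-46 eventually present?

Yes

K-35 and L-15 present → P-75 forms (Rx 7).
P-75 present → A-29 forms (Rx 1).
A-29 and L-15 present → T-42 forms (Rx 16).
T-42 present → R-50 forms (Rx 12).
T-53 and R-50 present → N-46 forms (Rx 6).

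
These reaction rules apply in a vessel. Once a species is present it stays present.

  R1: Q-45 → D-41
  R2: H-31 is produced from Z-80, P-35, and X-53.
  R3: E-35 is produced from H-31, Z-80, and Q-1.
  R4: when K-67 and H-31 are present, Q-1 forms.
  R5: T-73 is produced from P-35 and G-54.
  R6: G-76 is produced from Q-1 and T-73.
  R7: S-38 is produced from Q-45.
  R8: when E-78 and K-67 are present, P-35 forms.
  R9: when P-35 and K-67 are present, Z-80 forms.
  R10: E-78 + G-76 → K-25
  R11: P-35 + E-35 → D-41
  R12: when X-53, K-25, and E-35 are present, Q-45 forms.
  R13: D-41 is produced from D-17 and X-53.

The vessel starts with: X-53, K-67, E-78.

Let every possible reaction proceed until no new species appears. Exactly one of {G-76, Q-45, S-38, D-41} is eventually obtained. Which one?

E-78 and K-67 present → P-35 forms (R8).
P-35 and K-67 present → Z-80 forms (R9).
Z-80, P-35, and X-53 present → H-31 forms (R2).
K-67 and H-31 present → Q-1 forms (R4).
H-31, Z-80, and Q-1 present → E-35 forms (R3).
P-35 and E-35 present → D-41 forms (R11).
G-76 would need Q-1 and T-73 (R6), but T-73 never forms. S-38 would need Q-45 (R7), but Q-45 never forms. Q-45 would need X-53, K-25, and E-35 (R12), but K-25 never forms.

D-41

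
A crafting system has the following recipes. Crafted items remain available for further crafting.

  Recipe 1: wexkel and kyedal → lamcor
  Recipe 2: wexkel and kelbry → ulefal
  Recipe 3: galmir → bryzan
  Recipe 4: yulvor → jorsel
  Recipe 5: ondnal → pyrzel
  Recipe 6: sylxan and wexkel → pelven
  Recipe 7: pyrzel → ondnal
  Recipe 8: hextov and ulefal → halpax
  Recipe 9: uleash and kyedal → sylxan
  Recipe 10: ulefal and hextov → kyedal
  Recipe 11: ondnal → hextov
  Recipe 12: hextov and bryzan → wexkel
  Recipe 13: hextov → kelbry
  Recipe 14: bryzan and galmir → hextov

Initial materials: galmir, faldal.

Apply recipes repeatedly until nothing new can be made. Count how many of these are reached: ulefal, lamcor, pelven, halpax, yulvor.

3

Using Recipe 3, galmir makes bryzan.
Using Recipe 14, bryzan and galmir make hextov.
hextov → kelbry (Recipe 13).
Using Recipe 12, hextov and bryzan make wexkel.
Using Recipe 2, wexkel and kelbry make ulefal.
ulefal and hextov → kyedal (Recipe 10).
Using Recipe 8, hextov and ulefal make halpax.
Using Recipe 1, wexkel and kyedal make lamcor.
ulefal: reached.
lamcor: reached.
pelven would need sylxan and wexkel (Recipe 6), but sylxan is never obtained.
halpax: reached.
No rule produces yulvor, and it is not given.
Reached: ulefal, lamcor, and halpax — 3 of the 5.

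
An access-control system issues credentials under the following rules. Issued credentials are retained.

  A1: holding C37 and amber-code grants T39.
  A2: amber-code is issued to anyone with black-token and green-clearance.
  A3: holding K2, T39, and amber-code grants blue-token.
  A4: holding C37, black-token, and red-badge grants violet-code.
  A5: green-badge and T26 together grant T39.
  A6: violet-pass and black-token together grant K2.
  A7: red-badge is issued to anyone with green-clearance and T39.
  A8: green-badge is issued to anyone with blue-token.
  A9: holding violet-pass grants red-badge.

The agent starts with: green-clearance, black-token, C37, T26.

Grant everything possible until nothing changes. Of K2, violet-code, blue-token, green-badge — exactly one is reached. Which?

Holding black-token and green-clearance grants amber-code (A2).
Holding C37 and amber-code grants T39 (A1).
Holding green-clearance and T39 grants red-badge (A7).
Holding C37, black-token, and red-badge grants violet-code (A4).
blue-token would need K2, T39, and amber-code (A3), but K2 is never granted. green-badge would need blue-token (A8), but blue-token is never granted. K2 would need violet-pass and black-token (A6), but violet-pass is never granted.

violet-code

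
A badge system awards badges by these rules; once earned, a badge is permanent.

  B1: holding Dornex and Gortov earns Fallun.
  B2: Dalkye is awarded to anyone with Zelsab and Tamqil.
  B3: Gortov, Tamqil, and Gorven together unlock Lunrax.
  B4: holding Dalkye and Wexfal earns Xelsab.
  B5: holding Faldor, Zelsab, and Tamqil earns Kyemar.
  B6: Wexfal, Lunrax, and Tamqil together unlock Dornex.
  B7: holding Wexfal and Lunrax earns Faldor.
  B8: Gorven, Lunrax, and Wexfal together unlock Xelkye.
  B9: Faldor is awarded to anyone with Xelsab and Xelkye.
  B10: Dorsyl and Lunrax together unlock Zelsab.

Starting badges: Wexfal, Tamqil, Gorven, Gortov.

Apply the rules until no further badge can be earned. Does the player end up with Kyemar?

No

Kyemar would need Faldor, Zelsab, and Tamqil (B5), but Zelsab is never earned.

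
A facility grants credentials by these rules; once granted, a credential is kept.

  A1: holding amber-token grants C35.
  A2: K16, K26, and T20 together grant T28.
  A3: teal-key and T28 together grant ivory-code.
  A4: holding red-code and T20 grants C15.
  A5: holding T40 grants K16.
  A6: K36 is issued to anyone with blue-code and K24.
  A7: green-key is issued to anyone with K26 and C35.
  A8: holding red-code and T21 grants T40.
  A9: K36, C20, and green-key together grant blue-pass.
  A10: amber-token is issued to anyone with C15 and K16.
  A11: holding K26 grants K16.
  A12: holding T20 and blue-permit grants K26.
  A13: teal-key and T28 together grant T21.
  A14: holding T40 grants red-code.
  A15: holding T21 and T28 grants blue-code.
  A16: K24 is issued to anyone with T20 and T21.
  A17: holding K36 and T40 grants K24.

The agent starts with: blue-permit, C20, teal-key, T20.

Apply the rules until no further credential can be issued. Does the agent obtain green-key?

green-key would need K26 and C35 (A7), but C35 is never granted.

No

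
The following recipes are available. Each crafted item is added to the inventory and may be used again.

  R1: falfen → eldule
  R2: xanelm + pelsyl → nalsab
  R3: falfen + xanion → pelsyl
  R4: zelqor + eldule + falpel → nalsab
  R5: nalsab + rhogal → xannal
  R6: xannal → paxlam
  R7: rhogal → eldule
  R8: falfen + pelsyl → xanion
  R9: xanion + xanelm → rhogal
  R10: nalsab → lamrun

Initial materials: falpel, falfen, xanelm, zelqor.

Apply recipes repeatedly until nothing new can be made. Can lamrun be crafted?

Yes

Using R1, falfen makes eldule.
zelqor + eldule + falpel → nalsab (R4).
Using R10, nalsab makes lamrun.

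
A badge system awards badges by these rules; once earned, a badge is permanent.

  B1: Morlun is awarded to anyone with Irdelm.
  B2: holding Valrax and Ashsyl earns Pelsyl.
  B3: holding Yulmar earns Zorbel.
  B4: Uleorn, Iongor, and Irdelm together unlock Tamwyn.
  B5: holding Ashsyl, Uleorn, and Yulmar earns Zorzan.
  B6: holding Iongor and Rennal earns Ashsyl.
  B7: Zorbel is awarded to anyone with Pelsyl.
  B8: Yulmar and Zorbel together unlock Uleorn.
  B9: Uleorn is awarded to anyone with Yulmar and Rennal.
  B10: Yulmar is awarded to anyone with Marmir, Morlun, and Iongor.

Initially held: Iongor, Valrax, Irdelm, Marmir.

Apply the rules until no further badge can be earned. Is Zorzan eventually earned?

No

Zorzan would need Ashsyl, Uleorn, and Yulmar (B5), but Ashsyl is never earned.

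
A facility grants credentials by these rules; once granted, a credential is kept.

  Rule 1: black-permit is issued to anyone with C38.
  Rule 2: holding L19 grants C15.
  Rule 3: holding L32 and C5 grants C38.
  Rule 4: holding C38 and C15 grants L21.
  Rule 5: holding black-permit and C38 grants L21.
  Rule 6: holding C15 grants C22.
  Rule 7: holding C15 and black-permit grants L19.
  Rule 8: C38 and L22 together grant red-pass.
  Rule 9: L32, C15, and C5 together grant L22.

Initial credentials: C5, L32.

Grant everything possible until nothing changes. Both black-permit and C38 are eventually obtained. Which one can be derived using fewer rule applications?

C38: Holding L32 and C5 grants C38 (Rule 3). [1 rule application]
black-permit: Holding L32 and C5 grants C38 (Rule 3). Holding C38 grants black-permit (Rule 1). [2 rule applications]
C38 needs fewer.

C38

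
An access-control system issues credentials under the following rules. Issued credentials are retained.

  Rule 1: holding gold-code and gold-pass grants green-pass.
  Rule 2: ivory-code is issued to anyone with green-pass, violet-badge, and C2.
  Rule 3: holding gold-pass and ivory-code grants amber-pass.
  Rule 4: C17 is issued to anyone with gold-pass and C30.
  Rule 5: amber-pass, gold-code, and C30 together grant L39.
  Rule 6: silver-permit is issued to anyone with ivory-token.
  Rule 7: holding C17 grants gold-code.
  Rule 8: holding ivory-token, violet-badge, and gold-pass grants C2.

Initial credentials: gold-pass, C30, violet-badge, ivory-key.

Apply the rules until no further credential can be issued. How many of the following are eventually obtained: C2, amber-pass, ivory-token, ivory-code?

0

C2 would need ivory-token, violet-badge, and gold-pass (Rule 8), but ivory-token is never granted.
amber-pass would need gold-pass and ivory-code (Rule 3), but ivory-code is never granted.
No rule produces ivory-token, and it is not given.
ivory-code would need green-pass, violet-badge, and C2 (Rule 2), but C2 is never granted.
None of the 4 are reached.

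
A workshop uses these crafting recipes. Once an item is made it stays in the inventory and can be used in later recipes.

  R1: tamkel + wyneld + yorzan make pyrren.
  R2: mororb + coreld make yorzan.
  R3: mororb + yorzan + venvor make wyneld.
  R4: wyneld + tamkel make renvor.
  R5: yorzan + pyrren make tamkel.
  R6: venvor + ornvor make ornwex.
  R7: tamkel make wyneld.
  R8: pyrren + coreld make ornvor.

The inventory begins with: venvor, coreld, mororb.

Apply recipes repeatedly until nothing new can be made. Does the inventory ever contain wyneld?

Using R2, mororb and coreld make yorzan.
mororb + yorzan + venvor → wyneld (R3).

Yes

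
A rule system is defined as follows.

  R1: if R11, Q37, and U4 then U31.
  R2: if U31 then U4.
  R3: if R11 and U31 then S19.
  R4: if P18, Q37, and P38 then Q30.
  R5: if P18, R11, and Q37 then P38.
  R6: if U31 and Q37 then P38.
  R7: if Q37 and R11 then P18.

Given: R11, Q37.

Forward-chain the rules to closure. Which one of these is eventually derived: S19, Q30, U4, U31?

From Q37 and R11, R7 gives P18.
P18, R11, and Q37 hold, so P38 follows (R5).
P18, Q37, and P38 hold, so Q30 follows (R4).
S19 would need R11 and U31 (R3), but U31 is never established. U31 would need R11, Q37, and U4 (R1), but U4 is never established. U4 would need U31 (R2), but U31 is never established.

Q30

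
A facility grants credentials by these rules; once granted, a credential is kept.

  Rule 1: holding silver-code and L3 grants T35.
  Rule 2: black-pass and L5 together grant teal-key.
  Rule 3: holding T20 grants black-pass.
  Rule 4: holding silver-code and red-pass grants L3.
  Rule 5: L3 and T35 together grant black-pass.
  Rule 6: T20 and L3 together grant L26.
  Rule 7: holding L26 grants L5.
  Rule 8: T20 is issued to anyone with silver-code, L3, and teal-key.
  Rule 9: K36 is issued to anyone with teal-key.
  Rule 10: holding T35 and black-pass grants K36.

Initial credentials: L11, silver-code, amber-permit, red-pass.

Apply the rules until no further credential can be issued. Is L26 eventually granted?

No

L26 would need T20 and L3 (Rule 6), but T20 is never granted.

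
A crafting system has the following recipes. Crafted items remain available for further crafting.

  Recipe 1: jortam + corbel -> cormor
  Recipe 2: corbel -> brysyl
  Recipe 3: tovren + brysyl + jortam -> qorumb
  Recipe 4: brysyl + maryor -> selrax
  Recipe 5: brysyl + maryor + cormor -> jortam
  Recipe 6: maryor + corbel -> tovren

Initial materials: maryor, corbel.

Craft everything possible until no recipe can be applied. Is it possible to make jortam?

jortam would need brysyl, maryor, and cormor (Recipe 5), but cormor is never obtained.

No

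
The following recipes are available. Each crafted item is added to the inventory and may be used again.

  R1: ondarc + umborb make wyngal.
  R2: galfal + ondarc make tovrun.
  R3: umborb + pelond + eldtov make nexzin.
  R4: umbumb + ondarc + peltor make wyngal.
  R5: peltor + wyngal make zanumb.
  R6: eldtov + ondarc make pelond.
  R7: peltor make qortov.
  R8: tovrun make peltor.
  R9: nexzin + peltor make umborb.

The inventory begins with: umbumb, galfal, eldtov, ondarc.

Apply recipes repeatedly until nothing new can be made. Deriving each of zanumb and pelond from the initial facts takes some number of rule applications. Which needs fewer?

pelond: eldtov + ondarc → pelond (R6). [1 rule application]
zanumb: Using R2, galfal and ondarc make tovrun. Using R8, tovrun makes peltor. Using R4, umbumb, ondarc, and peltor make wyngal. Using R5, peltor and wyngal make zanumb. [4 rule applications]
pelond needs fewer.

pelond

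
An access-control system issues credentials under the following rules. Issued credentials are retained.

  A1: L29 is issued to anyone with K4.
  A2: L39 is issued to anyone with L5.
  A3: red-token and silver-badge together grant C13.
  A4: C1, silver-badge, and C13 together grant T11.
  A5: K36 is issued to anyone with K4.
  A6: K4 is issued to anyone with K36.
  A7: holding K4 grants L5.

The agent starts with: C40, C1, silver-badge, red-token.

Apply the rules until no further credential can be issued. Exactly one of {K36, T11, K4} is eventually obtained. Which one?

T11

Holding red-token and silver-badge grants C13 (A3).
Holding C1, silver-badge, and C13 grants T11 (A4).
K4 would need K36 (A6), but K36 is never granted. K36 would need K4 (A5), but K4 is never granted.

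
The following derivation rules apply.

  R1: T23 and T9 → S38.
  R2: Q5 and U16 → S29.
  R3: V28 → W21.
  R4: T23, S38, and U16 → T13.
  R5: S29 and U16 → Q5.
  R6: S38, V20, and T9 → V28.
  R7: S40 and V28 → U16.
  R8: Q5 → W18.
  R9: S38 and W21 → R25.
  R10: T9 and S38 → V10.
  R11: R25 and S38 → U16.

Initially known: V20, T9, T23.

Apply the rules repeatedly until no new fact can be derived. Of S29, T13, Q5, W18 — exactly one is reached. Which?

T13

T23 and T9 hold, so S38 follows (R1).
From S38, V20, and T9, R6 gives V28.
V28 holds, so W21 follows (R3).
From S38 and W21, R9 gives R25.
R25 and S38 hold, so U16 follows (R11).
From T23, S38, and U16, R4 gives T13.
Q5 would need S29 and U16 (R5), but S29 is never established. W18 would need Q5 (R8), but Q5 is never established. S29 would need Q5 and U16 (R2), but Q5 is never established.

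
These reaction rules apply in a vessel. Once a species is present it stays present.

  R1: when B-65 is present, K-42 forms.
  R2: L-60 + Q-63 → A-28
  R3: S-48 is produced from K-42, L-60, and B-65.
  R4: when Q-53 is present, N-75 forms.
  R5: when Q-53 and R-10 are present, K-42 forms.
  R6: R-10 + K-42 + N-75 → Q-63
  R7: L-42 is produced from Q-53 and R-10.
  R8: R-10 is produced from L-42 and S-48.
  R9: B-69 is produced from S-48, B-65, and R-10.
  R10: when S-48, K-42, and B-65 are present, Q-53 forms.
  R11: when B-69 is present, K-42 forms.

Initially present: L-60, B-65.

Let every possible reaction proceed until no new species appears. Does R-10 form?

No

R-10 would need L-42 and S-48 (R8), but L-42 never forms.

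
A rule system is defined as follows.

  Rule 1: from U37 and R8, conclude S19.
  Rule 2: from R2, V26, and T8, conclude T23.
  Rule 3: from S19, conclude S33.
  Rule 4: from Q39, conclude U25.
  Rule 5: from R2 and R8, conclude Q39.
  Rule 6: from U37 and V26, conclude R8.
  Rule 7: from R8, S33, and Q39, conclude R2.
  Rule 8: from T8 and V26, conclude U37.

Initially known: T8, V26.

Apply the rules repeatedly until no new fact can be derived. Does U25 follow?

No

U25 would need Q39 (Rule 4), but Q39 is never established.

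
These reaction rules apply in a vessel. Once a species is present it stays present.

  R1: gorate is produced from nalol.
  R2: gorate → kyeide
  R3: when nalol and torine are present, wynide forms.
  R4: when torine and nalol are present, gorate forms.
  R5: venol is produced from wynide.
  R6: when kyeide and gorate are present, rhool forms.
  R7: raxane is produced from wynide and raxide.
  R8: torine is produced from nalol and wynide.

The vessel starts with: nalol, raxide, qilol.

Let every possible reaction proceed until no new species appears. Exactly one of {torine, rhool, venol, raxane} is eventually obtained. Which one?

rhool

nalol present → gorate forms (R1).
gorate present → kyeide forms (R2).
kyeide and gorate present → rhool forms (R6).
venol would need wynide (R5), but wynide never forms. raxane would need wynide and raxide (R7), but wynide never forms. torine would need nalol and wynide (R8), but wynide never forms.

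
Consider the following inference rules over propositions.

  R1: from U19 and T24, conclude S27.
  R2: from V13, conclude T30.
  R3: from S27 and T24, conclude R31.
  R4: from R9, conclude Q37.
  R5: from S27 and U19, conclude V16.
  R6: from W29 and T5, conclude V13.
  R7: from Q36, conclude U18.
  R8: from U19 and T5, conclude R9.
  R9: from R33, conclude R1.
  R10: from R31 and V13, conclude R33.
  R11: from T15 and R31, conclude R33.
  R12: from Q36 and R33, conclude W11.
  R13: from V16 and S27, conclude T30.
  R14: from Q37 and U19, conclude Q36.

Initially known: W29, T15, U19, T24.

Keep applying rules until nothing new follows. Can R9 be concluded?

No

R9 would need U19 and T5 (R8), but T5 is never established.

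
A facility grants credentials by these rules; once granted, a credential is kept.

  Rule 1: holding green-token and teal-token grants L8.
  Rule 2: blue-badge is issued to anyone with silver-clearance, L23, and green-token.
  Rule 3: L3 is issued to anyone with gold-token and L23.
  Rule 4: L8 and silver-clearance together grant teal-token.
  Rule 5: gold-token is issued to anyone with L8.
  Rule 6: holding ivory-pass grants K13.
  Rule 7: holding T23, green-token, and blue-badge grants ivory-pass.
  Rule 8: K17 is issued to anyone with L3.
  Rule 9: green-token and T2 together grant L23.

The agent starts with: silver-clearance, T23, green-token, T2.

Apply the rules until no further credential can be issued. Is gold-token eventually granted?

No

gold-token would need L8 (Rule 5), but L8 is never granted.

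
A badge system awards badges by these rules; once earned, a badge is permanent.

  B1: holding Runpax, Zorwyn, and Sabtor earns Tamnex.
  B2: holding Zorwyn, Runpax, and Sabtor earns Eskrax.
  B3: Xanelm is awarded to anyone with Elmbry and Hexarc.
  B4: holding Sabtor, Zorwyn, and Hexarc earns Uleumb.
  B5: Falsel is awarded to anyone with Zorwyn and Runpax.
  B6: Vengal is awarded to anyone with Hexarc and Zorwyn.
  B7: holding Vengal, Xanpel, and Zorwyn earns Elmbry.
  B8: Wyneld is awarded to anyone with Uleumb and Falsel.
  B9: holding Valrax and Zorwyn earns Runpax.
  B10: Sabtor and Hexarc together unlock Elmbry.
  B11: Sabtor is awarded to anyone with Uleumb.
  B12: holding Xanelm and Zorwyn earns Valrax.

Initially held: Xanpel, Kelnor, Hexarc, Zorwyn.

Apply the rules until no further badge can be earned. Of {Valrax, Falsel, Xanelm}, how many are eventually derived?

3

With Hexarc and Zorwyn, Vengal is earned (B6).
With Vengal, Xanpel, and Zorwyn, Elmbry is earned (B7).
With Elmbry and Hexarc, Xanelm is earned (B3).
With Xanelm and Zorwyn, Valrax is earned (B12).
With Valrax and Zorwyn, Runpax is earned (B9).
With Zorwyn and Runpax, Falsel is earned (B5).
Valrax: reached.
Falsel: reached.
Xanelm: reached.
All 3 are reached.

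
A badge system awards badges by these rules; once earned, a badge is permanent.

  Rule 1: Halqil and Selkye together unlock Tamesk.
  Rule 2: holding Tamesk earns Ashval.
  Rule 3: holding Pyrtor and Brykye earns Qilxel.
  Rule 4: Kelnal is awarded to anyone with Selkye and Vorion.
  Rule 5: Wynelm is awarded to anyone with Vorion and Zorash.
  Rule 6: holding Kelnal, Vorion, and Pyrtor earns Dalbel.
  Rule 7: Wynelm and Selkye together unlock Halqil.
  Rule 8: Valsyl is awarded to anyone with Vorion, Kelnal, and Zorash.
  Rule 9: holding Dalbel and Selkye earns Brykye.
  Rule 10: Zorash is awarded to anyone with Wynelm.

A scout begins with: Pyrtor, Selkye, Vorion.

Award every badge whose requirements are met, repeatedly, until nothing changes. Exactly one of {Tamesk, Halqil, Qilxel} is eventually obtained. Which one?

Qilxel

With Selkye and Vorion, Kelnal is earned (Rule 4).
With Kelnal, Vorion, and Pyrtor, Dalbel is earned (Rule 6).
With Dalbel and Selkye, Brykye is earned (Rule 9).
With Pyrtor and Brykye, Qilxel is earned (Rule 3).
Tamesk would need Halqil and Selkye (Rule 1), but Halqil is never earned. Halqil would need Wynelm and Selkye (Rule 7), but Wynelm is never earned.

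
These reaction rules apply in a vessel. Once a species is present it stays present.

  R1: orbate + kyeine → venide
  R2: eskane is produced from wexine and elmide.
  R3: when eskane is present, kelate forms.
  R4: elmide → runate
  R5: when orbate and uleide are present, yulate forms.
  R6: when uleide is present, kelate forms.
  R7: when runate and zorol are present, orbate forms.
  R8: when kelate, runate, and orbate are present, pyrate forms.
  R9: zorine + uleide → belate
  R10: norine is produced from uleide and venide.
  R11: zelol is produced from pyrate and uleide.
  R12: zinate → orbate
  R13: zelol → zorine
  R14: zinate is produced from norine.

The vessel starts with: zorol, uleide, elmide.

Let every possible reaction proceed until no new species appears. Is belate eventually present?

Yes

elmide present → runate forms (R4).
uleide present → kelate forms (R6).
runate and zorol present → orbate forms (R7).
kelate, runate, and orbate present → pyrate forms (R8).
pyrate and uleide present → zelol forms (R11).
zelol present → zorine forms (R13).
zorine and uleide present → belate forms (R9).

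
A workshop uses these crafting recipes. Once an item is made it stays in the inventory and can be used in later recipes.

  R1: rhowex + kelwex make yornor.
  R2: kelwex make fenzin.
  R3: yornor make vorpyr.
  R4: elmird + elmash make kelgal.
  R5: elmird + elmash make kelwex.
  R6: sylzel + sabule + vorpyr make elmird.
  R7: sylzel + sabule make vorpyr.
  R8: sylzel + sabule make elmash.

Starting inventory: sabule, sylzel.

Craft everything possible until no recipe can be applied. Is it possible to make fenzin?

Yes

sylzel + sabule → elmash (R8).
sylzel + sabule → vorpyr (R7).
Using R6, sylzel, sabule, and vorpyr make elmird.
Using R5, elmird and elmash make kelwex.
kelwex → fenzin (R2).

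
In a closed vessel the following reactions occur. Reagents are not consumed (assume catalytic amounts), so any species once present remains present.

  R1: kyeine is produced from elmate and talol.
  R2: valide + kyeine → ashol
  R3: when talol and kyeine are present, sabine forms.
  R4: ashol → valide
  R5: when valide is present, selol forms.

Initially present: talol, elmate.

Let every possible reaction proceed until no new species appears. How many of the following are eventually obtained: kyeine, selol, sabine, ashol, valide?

2

elmate and talol present → kyeine forms (R1).
talol and kyeine present → sabine forms (R3).
kyeine: reached.
selol would need valide (R5), but valide never forms.
sabine: reached.
ashol would need valide and kyeine (R2), but valide never forms.
valide would need ashol (R4), but ashol never forms.
Reached: kyeine and sabine — 2 of the 5.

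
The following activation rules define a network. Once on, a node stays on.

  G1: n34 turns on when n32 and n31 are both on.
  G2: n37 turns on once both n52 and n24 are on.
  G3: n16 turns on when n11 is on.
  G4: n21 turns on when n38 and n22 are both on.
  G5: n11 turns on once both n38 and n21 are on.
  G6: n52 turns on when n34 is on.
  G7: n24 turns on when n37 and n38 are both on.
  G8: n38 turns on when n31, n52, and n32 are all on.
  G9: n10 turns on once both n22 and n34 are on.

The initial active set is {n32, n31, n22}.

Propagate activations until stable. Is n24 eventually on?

n24 would need n37 and n38 (G7), but n37 never turns on.

No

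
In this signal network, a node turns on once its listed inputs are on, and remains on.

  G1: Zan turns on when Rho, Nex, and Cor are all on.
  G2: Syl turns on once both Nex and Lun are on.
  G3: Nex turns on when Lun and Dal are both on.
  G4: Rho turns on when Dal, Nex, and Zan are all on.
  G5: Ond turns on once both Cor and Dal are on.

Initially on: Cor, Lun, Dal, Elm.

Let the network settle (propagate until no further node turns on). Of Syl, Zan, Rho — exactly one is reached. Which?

Syl

G3: Lun and Dal on → Nex on.
Nex and Lun are on, so Syl turns on (G2).
Zan would need Rho, Nex, and Cor (G1), but Rho never turns on. Rho would need Dal, Nex, and Zan (G4), but Zan never turns on.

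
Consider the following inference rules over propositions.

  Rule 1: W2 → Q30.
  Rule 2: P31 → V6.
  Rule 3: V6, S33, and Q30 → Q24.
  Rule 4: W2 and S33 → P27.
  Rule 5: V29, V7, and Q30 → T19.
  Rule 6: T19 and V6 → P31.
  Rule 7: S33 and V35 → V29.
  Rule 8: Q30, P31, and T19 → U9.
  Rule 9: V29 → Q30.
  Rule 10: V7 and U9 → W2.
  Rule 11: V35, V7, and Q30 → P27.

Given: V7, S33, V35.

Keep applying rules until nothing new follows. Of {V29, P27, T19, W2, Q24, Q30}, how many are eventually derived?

From S33 and V35, Rule 7 gives V29.
From V29, Rule 9 gives Q30.
From V29, V7, and Q30, Rule 5 gives T19.
From V35, V7, and Q30, Rule 11 gives P27.
V29: reached.
P27: reached.
T19: reached.
W2 would need V7 and U9 (Rule 10), but U9 is never established.
Q24 would need V6, S33, and Q30 (Rule 3), but V6 is never established.
Q30: reached.
Reached: V29, P27, T19, and Q30 — 4 of the 6.

4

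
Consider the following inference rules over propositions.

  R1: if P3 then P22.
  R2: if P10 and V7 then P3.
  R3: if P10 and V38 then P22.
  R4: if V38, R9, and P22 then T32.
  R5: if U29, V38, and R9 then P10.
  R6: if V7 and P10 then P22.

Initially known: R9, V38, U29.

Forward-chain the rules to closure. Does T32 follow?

Yes

U29, V38, and R9 hold, so P10 follows (R5).
From P10 and V38, R3 gives P22.
From V38, R9, and P22, R4 gives T32.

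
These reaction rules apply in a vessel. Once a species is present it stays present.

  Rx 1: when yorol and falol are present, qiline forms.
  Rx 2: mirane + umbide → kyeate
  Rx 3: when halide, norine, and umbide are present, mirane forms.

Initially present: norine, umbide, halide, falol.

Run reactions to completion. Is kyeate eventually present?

halide, norine, and umbide present → mirane forms (Rx 3).
mirane and umbide present → kyeate forms (Rx 2).

Yes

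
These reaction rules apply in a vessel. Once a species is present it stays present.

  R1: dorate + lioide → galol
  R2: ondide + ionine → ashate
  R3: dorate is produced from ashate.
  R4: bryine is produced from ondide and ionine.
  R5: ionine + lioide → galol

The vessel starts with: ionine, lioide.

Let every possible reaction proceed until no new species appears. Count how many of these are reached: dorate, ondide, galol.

ionine and lioide present → galol forms (R5).
dorate would need ashate (R3), but ashate never forms.
No rule produces ondide, and it is not given.
galol: reached.
Reached: galol — 1 of the 3.

1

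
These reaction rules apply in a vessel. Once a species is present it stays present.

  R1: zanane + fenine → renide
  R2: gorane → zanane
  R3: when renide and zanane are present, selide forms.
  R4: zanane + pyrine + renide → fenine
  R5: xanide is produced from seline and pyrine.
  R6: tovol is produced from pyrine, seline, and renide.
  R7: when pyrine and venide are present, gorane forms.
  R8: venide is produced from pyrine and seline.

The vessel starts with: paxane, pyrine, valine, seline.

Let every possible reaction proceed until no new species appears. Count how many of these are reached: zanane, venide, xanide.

pyrine and seline present → venide forms (R8).
seline and pyrine present → xanide forms (R5).
pyrine and venide present → gorane forms (R7).
gorane present → zanane forms (R2).
zanane: reached.
venide: reached.
xanide: reached.
All 3 are reached.

3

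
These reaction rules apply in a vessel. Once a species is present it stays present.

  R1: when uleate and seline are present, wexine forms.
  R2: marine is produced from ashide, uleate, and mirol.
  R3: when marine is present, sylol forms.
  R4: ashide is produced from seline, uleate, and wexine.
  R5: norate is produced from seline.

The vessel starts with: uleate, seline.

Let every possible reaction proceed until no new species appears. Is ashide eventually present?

uleate and seline present → wexine forms (R1).
seline, uleate, and wexine present → ashide forms (R4).

Yes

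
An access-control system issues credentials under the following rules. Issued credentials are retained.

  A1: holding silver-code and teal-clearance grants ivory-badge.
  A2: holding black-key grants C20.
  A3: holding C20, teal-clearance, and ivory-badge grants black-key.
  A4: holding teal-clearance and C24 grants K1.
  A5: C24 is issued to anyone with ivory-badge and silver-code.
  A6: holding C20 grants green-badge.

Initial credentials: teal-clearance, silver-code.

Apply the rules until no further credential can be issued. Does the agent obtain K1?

Holding silver-code and teal-clearance grants ivory-badge (A1).
Holding ivory-badge and silver-code grants C24 (A5).
Holding teal-clearance and C24 grants K1 (A4).

Yes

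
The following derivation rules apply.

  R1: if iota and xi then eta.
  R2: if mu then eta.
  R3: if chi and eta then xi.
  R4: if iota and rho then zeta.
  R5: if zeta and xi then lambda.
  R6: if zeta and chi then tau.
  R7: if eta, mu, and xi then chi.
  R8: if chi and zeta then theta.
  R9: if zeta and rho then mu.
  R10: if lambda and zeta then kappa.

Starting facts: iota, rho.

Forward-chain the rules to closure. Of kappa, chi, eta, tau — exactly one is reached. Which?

From iota and rho, R4 gives zeta.
From zeta and rho, R9 gives mu.
mu holds, so eta follows (R2).
chi would need eta, mu, and xi (R7), but xi is never established. tau would need zeta and chi (R6), but chi is never established. kappa would need lambda and zeta (R10), but lambda is never established.

eta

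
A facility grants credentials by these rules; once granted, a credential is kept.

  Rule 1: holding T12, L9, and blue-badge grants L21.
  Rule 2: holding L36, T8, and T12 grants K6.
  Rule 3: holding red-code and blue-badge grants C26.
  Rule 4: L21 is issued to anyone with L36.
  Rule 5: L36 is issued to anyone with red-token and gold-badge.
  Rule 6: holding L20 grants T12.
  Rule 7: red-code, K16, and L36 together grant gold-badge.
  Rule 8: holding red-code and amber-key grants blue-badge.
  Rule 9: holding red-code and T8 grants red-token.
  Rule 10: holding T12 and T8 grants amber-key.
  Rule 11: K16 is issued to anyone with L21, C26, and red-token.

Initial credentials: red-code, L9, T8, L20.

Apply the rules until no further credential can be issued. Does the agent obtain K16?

Holding L20 grants T12 (Rule 6).
Holding red-code and T8 grants red-token (Rule 9).
Holding T12 and T8 grants amber-key (Rule 10).
Holding red-code and amber-key grants blue-badge (Rule 8).
Holding red-code and blue-badge grants C26 (Rule 3).
Holding T12, L9, and blue-badge grants L21 (Rule 1).
Holding L21, C26, and red-token grants K16 (Rule 11).

Yes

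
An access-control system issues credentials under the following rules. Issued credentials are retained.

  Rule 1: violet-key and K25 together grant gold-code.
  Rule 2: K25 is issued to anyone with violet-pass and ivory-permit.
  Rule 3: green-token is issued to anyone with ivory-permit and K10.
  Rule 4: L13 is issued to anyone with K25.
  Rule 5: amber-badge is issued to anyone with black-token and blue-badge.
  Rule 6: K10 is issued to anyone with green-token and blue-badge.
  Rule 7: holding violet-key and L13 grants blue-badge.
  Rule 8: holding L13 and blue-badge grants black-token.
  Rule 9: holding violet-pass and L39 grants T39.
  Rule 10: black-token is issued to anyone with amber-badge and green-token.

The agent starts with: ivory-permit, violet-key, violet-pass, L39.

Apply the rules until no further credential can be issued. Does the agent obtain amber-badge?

Yes

Holding violet-pass and ivory-permit grants K25 (Rule 2).
Holding K25 grants L13 (Rule 4).
Holding violet-key and L13 grants blue-badge (Rule 7).
Holding L13 and blue-badge grants black-token (Rule 8).
Holding black-token and blue-badge grants amber-badge (Rule 5).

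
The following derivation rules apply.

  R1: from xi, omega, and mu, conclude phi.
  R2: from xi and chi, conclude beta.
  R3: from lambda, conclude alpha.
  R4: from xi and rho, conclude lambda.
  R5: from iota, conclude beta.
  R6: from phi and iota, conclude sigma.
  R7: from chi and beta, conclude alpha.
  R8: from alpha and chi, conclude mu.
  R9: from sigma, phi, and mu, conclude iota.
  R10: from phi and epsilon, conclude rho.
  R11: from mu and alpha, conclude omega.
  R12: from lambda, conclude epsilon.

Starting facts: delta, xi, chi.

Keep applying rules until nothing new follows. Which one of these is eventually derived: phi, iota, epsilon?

From xi and chi, R2 gives beta.
From chi and beta, R7 gives alpha.
alpha and chi hold, so mu follows (R8).
mu and alpha hold, so omega follows (R11).
xi, omega, and mu hold, so phi follows (R1).
epsilon would need lambda (R12), but lambda is never established. iota would need sigma, phi, and mu (R9), but sigma is never established.

phi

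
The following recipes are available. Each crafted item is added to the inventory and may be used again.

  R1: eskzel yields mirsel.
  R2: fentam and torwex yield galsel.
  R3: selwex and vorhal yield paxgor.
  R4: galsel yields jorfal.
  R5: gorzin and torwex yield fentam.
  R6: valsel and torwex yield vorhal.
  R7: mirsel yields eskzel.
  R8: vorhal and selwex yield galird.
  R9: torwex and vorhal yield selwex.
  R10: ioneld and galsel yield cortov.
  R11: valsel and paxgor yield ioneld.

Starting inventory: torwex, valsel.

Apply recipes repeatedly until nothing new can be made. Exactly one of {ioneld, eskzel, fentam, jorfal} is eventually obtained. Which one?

valsel and torwex → vorhal (R6).
torwex and vorhal → selwex (R9).
Using R3, selwex and vorhal make paxgor.
valsel and paxgor → ioneld (R11).
jorfal would need galsel (R4), but galsel is never obtained. eskzel would need mirsel (R7), but mirsel is never obtained. fentam would need gorzin and torwex (R5), but gorzin is never obtained.

ioneld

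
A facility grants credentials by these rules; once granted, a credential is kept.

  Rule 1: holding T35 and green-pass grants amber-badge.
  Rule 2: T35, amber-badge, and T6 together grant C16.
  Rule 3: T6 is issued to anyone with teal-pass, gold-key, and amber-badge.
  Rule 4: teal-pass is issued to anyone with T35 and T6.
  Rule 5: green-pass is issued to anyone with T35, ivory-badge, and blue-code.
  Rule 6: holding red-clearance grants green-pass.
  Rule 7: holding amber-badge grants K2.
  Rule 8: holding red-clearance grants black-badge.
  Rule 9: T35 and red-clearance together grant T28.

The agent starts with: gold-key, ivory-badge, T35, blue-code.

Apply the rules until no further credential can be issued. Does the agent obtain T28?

T28 would need T35 and red-clearance (Rule 9), but red-clearance is never granted.

No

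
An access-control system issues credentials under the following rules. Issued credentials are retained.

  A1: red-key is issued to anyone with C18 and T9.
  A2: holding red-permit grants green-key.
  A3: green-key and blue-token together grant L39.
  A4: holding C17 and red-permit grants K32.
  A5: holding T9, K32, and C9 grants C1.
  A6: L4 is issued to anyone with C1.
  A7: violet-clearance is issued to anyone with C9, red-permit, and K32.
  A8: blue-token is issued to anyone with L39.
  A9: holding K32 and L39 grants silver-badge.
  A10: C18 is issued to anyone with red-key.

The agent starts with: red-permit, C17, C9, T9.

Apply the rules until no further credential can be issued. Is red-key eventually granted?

No

red-key would need C18 and T9 (A1), but C18 is never granted.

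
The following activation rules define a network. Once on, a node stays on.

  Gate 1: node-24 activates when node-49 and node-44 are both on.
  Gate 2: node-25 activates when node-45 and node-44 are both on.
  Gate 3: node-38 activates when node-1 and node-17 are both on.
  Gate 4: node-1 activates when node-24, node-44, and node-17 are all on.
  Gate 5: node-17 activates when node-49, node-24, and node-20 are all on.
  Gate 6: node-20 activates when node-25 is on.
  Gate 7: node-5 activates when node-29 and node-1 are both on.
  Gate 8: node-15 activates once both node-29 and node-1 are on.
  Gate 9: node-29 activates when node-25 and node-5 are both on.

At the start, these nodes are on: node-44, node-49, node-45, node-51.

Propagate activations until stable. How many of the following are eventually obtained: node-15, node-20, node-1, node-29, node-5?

node-45 and node-44 are on, so node-25 activates (Gate 2).
node-49 and node-44 are on, so node-24 activates (Gate 1).
node-25 is on, so node-20 activates (Gate 6).
node-49, node-24, and node-20 are on, so node-17 activates (Gate 5).
Gate 4: node-24, node-44, and node-17 on → node-1 on.
node-15 would need node-29 and node-1 (Gate 8), but node-29 never turns on.
node-20: reached.
node-1: reached.
node-29 would need node-25 and node-5 (Gate 9), but node-5 never turns on.
node-5 would need node-29 and node-1 (Gate 7), but node-29 never turns on.
Reached: node-20 and node-1 — 2 of the 5.

2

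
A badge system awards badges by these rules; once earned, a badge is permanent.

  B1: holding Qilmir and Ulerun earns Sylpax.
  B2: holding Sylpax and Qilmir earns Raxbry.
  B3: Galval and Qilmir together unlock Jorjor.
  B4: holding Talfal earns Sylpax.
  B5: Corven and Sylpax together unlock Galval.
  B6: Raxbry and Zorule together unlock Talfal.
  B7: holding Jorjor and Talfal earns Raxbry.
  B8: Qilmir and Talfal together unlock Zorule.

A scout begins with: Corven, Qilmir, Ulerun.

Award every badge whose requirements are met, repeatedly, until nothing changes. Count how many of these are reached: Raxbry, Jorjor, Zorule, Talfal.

With Qilmir and Ulerun, Sylpax is earned (B1).
With Sylpax and Qilmir, Raxbry is earned (B2).
With Corven and Sylpax, Galval is earned (B5).
With Galval and Qilmir, Jorjor is earned (B3).
Raxbry: reached.
Jorjor: reached.
Zorule would need Qilmir and Talfal (B8), but Talfal is never earned.
Talfal would need Raxbry and Zorule (B6), but Zorule is never earned.
Reached: Raxbry and Jorjor — 2 of the 4.

2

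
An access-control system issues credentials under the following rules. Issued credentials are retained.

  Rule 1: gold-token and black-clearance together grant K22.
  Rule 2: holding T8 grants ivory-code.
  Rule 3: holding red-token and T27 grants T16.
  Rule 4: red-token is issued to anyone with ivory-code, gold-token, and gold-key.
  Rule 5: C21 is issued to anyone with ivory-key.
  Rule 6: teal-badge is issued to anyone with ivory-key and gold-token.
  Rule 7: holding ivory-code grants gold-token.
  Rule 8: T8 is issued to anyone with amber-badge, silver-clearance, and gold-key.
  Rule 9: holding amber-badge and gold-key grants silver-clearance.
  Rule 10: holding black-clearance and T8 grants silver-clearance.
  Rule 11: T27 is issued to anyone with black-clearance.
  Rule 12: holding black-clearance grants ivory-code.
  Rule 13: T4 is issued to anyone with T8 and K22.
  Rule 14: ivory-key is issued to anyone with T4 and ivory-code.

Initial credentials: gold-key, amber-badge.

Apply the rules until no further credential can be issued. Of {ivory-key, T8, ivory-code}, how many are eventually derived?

2

Holding amber-badge and gold-key grants silver-clearance (Rule 9).
Holding amber-badge, silver-clearance, and gold-key grants T8 (Rule 8).
Holding T8 grants ivory-code (Rule 2).
ivory-key would need T4 and ivory-code (Rule 14), but T4 is never granted.
T8: reached.
ivory-code: reached.
Reached: T8 and ivory-code — 2 of the 3.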